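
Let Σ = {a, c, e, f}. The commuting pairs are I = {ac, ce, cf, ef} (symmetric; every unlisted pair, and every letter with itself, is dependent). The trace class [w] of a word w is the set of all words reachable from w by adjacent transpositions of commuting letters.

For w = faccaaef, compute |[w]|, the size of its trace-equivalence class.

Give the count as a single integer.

piece 0:f — minimal
piece 1:a rests on {0:f}
piece 2:c — minimal
piece 3:c rests on {2:c}
piece 4:a rests on {1:a}
piece 5:a rests on {4:a}
piece 6:e rests on {5:a}
piece 7:f rests on {5:a}
minimal pieces: {0:f, 2:c}
ways to finish when only these pieces remain (= sum over removing one remaining piece with nothing left below it):
  1 left: {3}→1  {6}→1  {7}→1
  2 left: {2,3}→1  {3,6}→2  {3,7}→2  {6,7}→2
  3 left: {2,3,6}→3  {2,3,7}→3  {3,6,7}→6  {5,6,7}→2
  4 left: {2,3,6,7}→12  {3,5,6,7}→8  {4,5,6,7}→2
  5 left: {1,4,5,6,7}→2  {2,3,5,6,7}→20  {3,4,5,6,7}→10
  6 left: {0,1,4,5,6,7}→2  {1,3,4,5,6,7}→12  {2,3,4,5,6,7}→30
  placing 0:f first → 42 extensions
  placing 2:c first → 14 extensions
total linear extensions = 56

56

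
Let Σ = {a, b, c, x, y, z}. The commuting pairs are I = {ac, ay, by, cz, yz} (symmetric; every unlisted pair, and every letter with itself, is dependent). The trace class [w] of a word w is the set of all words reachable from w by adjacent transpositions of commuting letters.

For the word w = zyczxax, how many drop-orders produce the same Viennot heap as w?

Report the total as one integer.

6

#0=z has no predecessor
#1=y has no predecessor
#2=c depends on [1:y]
#3=z depends on [0:z]
#4=x depends on [2:c, 3:z]
#5=a depends on [4:x]
#6=x depends on [5:a]
sources: [0:z, 1:y]
N(rest) = Σ N(rest − s) over sources s of rest; N(one piece) = 1:
  size 1 → [6]=1
  size 2 → [5,6]=1
  size 3 → [4,5,6]=1
  size 4 → [2,4,5,6]=1  [3,4,5,6]=1
  size 5 → [0,3,4,5,6]=1  [1,2,4,5,6]=1  [2,3,4,5,6]=2
  first=0(z) contributes 3
  first=1(y) contributes 3
|[w]| = 6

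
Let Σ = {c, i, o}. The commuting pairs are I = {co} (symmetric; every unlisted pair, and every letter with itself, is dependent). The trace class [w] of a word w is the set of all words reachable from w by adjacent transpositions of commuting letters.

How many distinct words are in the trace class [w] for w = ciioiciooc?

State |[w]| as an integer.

drop 0:c onto floor
drop 1:i onto {0:c}
drop 2:i onto {1:i}
drop 3:o onto {2:i}
drop 4:i onto {3:o}
drop 5:c onto {4:i}
drop 6:i onto {5:c}
drop 7:o onto {6:i}
drop 8:o onto {7:o}
drop 9:c onto {6:i}
ground layer = {0:c}
drop-orders for the pieces not yet dropped (sum over which currently-grounded one goes next):
  1 to go: {8} 1  {9} 1
  2 to go: {7,8} 1  {8,9} 2
  3 to go: {7,8,9} 3
  4 to go: {6,7,8,9} 3
  5 to go: {5,6,7,8,9} 3
  6 to go: {4,5,6,7,8,9} 3
  7 to go: {3,4,5,6,7,8,9} 3
  8 to go: {2,3,4,5,6,7,8,9} 3
  if 0:c drops first: 3 orders

3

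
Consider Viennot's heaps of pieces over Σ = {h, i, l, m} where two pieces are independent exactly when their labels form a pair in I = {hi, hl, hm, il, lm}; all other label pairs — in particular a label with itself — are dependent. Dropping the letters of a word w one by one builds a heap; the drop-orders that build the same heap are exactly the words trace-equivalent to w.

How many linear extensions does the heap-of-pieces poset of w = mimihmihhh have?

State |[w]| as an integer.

piece 0:m — minimal
piece 1:i rests on {0:m}
piece 2:m rests on {1:i}
piece 3:i rests on {2:m}
piece 4:h — minimal
piece 5:m rests on {3:i}
piece 6:i rests on {5:m}
piece 7:h rests on {4:h}
piece 8:h rests on {7:h}
piece 9:h rests on {8:h}
minimal pieces: {0:m, 4:h}
ways to finish when only these pieces remain (= sum over removing one remaining piece with nothing left below it):
  1 left: {6}→1  {9}→1
  2 left: {5,6}→1  {6,9}→2  {8,9}→1
  3 left: {3,5,6}→1  {5,6,9}→3  {6,8,9}→3  {7,8,9}→1
  4 left: {2,3,5,6}→1  {3,5,6,9}→4  {4,7,8,9}→1  {5,6,8,9}→6  {6,7,8,9}→4
  5 left: {1,2,3,5,6}→1  {2,3,5,6,9}→5  {3,5,6,8,9}→10  {4,6,7,8,9}→5  {5,6,7,8,9}→10
  6 left: {0,1,2,3,5,6}→1  {1,2,3,5,6,9}→6  {2,3,5,6,8,9}→15  {3,5,6,7,8,9}→20  {4,5,6,7,8,9}→15
  7 left: {0,1,2,3,5,6,9}→7  {1,2,3,5,6,8,9}→21  {2,3,5,6,7,8,9}→35  {3,4,5,6,7,8,9}→35
  8 left: {0,1,2,3,5,6,8,9}→28  {1,2,3,5,6,7,8,9}→56  {2,3,4,5,6,7,8,9}→70
  placing 0:m first → 126 extensions
  placing 4:h first → 84 extensions
total linear extensions = 210

210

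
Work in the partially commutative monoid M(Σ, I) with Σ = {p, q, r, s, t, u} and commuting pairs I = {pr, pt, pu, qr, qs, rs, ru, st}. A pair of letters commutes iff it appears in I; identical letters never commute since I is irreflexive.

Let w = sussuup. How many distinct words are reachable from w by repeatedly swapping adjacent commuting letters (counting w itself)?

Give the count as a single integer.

drop 0:s onto floor
drop 1:u onto {0:s}
drop 2:s onto {1:u}
drop 3:s onto {2:s}
drop 4:u onto {3:s}
drop 5:u onto {4:u}
drop 6:p onto {3:s}
ground layer = {0:s}
drop-orders for the pieces not yet dropped (sum over which currently-grounded one goes next):
  1 to go: {5} 1  {6} 1
  2 to go: {4,5} 1  {5,6} 2
  3 to go: {4,5,6} 3
  4 to go: {3,4,5,6} 3
  5 to go: {2,3,4,5,6} 3
  if 0:s drops first: 3 orders

3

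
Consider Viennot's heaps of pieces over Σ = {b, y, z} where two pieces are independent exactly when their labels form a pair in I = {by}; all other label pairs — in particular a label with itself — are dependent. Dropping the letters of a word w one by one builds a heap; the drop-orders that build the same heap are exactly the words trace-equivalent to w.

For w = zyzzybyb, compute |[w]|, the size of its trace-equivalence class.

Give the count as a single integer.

drop 0:z onto floor
drop 1:y onto {0:z}
drop 2:z onto {1:y}
drop 3:z onto {2:z}
drop 4:y onto {3:z}
drop 5:b onto {3:z}
drop 6:y onto {4:y}
drop 7:b onto {5:b}
ground layer = {0:z}
drop-orders for the pieces not yet dropped (sum over which currently-grounded one goes next):
  1 to go: {6} 1  {7} 1
  2 to go: {4,6} 1  {5,7} 1  {6,7} 2
  3 to go: {4,6,7} 3  {5,6,7} 3
  4 to go: {4,5,6,7} 6
  5 to go: {3,4,5,6,7} 6
  6 to go: {2,3,4,5,6,7} 6
  if 0:z drops first: 6 orders

6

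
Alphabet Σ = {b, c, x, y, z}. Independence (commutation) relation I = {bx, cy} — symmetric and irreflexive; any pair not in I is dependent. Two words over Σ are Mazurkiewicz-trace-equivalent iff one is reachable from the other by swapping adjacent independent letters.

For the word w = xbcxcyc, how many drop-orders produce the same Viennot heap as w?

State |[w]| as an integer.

piece 0:x — minimal
piece 1:b — minimal
piece 2:c rests on {0:x, 1:b}
piece 3:x rests on {2:c}
piece 4:c rests on {3:x}
piece 5:y rests on {3:x}
piece 6:c rests on {4:c}
minimal pieces: {0:x, 1:b}
ways to finish when only these pieces remain (= sum over removing one remaining piece with nothing left below it):
  1 left: {5}→1  {6}→1
  2 left: {4,6}→1  {5,6}→2
  3 left: {4,5,6}→3
  4 left: {3,4,5,6}→3
  5 left: {2,3,4,5,6}→3
  placing 0:x first → 3 extensions
  placing 1:b first → 3 extensions
total linear extensions = 6

6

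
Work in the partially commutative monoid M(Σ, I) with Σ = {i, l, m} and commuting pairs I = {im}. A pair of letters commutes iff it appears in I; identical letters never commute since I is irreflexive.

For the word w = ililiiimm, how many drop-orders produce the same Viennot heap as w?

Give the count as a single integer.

piece 0:i — minimal
piece 1:l rests on {0:i}
piece 2:i rests on {1:l}
piece 3:l rests on {2:i}
piece 4:i rests on {3:l}
piece 5:i rests on {4:i}
piece 6:i rests on {5:i}
piece 7:m rests on {3:l}
piece 8:m rests on {7:m}
minimal pieces: {0:i}
ways to finish when only these pieces remain (= sum over removing one remaining piece with nothing left below it):
  1 left: {6}→1  {8}→1
  2 left: {5,6}→1  {6,8}→2  {7,8}→1
  3 left: {4,5,6}→1  {5,6,8}→3  {6,7,8}→3
  4 left: {4,5,6,8}→4  {5,6,7,8}→6
  5 left: {4,5,6,7,8}→10
  6 left: {3,4,5,6,7,8}→10
  7 left: {2,3,4,5,6,7,8}→10
  placing 0:i first → 10 extensions

10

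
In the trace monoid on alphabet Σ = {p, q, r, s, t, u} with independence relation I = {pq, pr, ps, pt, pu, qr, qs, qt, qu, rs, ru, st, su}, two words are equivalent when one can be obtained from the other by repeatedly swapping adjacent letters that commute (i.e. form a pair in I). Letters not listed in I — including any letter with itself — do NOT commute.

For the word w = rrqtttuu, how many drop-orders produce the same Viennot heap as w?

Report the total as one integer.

8

0(r) covers ∅
1(r) covers 0:r
2(q) covers ∅
3(t) covers 1:r
4(t) covers 3:t
5(t) covers 4:t
6(u) covers 5:t
7(u) covers 6:u
floor of heap: 0:r, 2:q
completions by unplaced set U, small U first (add the entries for U minus each lowest piece of U):
  |U|=1: {2}:1  {7}:1
  |U|=2: {2,7}:2  {6,7}:1
  |U|=3: {2,6,7}:3  {5,6,7}:1
  |U|=4: {2,5,6,7}:4  {4,5,6,7}:1
  |U|=5: {2,4,5,6,7}:5  {3,4,5,6,7}:1
  |U|=6: {1,3,4,5,6,7}:1  {2,3,4,5,6,7}:6
  start at 0(r): 7
  start at 2(q): 1
sum over floor = 8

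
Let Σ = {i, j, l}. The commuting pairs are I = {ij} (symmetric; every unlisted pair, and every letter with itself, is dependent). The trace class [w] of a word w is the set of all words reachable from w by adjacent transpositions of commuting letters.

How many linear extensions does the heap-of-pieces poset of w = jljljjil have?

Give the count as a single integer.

piece 0:j — minimal
piece 1:l rests on {0:j}
piece 2:j rests on {1:l}
piece 3:l rests on {2:j}
piece 4:j rests on {3:l}
piece 5:j rests on {4:j}
piece 6:i rests on {3:l}
piece 7:l rests on {5:j, 6:i}
minimal pieces: {0:j}
ways to finish when only these pieces remain (= sum over removing one remaining piece with nothing left below it):
  1 left: {7}→1
  2 left: {5,7}→1  {6,7}→1
  3 left: {4,5,7}→1  {5,6,7}→2
  4 left: {4,5,6,7}→3
  5 left: {3,4,5,6,7}→3
  6 left: {2,3,4,5,6,7}→3
  placing 0:j first → 3 extensions

3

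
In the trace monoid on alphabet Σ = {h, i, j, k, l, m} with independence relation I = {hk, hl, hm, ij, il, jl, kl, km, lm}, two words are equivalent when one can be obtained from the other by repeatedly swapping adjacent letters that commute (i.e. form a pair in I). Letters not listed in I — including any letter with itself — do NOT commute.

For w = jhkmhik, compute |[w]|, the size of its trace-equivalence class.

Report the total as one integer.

12

drop 0:j onto floor
drop 1:h onto {0:j}
drop 2:k onto {0:j}
drop 3:m onto {0:j}
drop 4:h onto {1:h}
drop 5:i onto {2:k, 3:m, 4:h}
drop 6:k onto {5:i}
ground layer = {0:j}
drop-orders for the pieces not yet dropped (sum over which currently-grounded one goes next):
  1 to go: {6} 1
  2 to go: {5,6} 1
  3 to go: {2,5,6} 1  {3,5,6} 1  {4,5,6} 1
  4 to go: {1,4,5,6} 1  {2,3,5,6} 2  {2,4,5,6} 2  {3,4,5,6} 2
  5 to go: {1,2,4,5,6} 3  {1,3,4,5,6} 3  {2,3,4,5,6} 6
  if 0:j drops first: 12 orders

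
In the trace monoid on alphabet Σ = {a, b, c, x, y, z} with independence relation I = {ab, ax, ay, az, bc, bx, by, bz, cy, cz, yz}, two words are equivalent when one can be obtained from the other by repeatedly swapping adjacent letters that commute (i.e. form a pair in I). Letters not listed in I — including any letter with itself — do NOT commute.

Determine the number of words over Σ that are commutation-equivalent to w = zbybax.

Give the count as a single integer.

0(z) covers ∅
1(b) covers ∅
2(y) covers ∅
3(b) covers 1:b
4(a) covers ∅
5(x) covers 0:z, 2:y
floor of heap: 0:z, 1:b, 2:y, 4:a
completions by unplaced set U, small U first (add the entries for U minus each lowest piece of U):
  |U|=1: {3}:1  {4}:1  {5}:1
  |U|=2: {0,5}:1  {1,3}:1  {2,5}:1  {3,4}:2  {3,5}:2  {4,5}:2
  |U|=3: {0,2,5}:2  {0,3,5}:3  {0,4,5}:3  {1,3,4}:3  {1,3,5}:3  {2,3,5}:3  {2,4,5}:3  {3,4,5}:6
  |U|=4: {0,1,3,5}:6  {0,2,3,5}:8  {0,2,4,5}:8  {0,3,4,5}:12  {1,2,3,5}:6  {1,3,4,5}:12  {2,3,4,5}:12
  start at 0(z): 30
  start at 1(b): 40
  start at 2(y): 30
  start at 4(a): 20
sum over floor = 120

120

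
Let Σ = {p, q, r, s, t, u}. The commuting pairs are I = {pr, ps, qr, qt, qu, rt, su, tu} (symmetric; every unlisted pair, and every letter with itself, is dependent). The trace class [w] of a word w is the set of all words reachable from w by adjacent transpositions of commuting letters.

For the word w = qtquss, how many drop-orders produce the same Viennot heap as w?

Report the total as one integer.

#0=q has no predecessor
#1=t has no predecessor
#2=q depends on [0:q]
#3=u has no predecessor
#4=s depends on [1:t, 2:q]
#5=s depends on [4:s]
sources: [0:q, 1:t, 3:u]
N(rest) = Σ N(rest − s) over sources s of rest; N(one piece) = 1:
  size 1 → [3]=1  [5]=1
  size 2 → [3,5]=2  [4,5]=1
  size 3 → [1,4,5]=1  [2,4,5]=1  [3,4,5]=3
  size 4 → [0,2,4,5]=1  [1,2,4,5]=2  [1,3,4,5]=4  [2,3,4,5]=4
  first=0(q) contributes 10
  first=1(t) contributes 5
  first=3(u) contributes 3
|[w]| = 18

18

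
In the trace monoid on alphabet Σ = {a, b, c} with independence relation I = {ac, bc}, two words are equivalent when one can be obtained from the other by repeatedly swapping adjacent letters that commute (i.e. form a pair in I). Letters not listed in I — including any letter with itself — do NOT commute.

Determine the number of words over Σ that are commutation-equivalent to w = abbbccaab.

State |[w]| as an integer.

piece 0:a — minimal
piece 1:b rests on {0:a}
piece 2:b rests on {1:b}
piece 3:b rests on {2:b}
piece 4:c — minimal
piece 5:c rests on {4:c}
piece 6:a rests on {3:b}
piece 7:a rests on {6:a}
piece 8:b rests on {7:a}
minimal pieces: {0:a, 4:c}
ways to finish when only these pieces remain (= sum over removing one remaining piece with nothing left below it):
  1 left: {5}→1  {8}→1
  2 left: {4,5}→1  {5,8}→2  {7,8}→1
  3 left: {4,5,8}→3  {5,7,8}→3  {6,7,8}→1
  4 left: {3,6,7,8}→1  {4,5,7,8}→6  {5,6,7,8}→4
  5 left: {2,3,6,7,8}→1  {3,5,6,7,8}→5  {4,5,6,7,8}→10
  6 left: {1,2,3,6,7,8}→1  {2,3,5,6,7,8}→6  {3,4,5,6,7,8}→15
  7 left: {0,1,2,3,6,7,8}→1  {1,2,3,5,6,7,8}→7  {2,3,4,5,6,7,8}→21
  placing 0:a first → 28 extensions
  placing 4:c first → 8 extensions
total linear extensions = 36

36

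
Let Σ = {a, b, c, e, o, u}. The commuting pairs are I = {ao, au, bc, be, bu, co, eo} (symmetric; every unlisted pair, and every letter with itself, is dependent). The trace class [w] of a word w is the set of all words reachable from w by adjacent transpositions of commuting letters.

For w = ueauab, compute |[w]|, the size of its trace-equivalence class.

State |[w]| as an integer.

4

piece 0:u — minimal
piece 1:e rests on {0:u}
piece 2:a rests on {1:e}
piece 3:u rests on {1:e}
piece 4:a rests on {2:a}
piece 5:b rests on {4:a}
minimal pieces: {0:u}
ways to finish when only these pieces remain (= sum over removing one remaining piece with nothing left below it):
  1 left: {3}→1  {5}→1
  2 left: {3,5}→2  {4,5}→1
  3 left: {2,4,5}→1  {3,4,5}→3
  4 left: {2,3,4,5}→4
  placing 0:u first → 4 extensions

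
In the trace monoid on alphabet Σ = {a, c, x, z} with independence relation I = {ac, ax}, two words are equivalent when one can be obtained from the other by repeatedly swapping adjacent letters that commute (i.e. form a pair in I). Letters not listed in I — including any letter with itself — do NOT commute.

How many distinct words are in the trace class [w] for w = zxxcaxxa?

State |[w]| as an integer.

piece 0:z — minimal
piece 1:x rests on {0:z}
piece 2:x rests on {1:x}
piece 3:c rests on {2:x}
piece 4:a rests on {0:z}
piece 5:x rests on {3:c}
piece 6:x rests on {5:x}
piece 7:a rests on {4:a}
minimal pieces: {0:z}
ways to finish when only these pieces remain (= sum over removing one remaining piece with nothing left below it):
  1 left: {6}→1  {7}→1
  2 left: {4,7}→1  {5,6}→1  {6,7}→2
  3 left: {3,5,6}→1  {4,6,7}→3  {5,6,7}→3
  4 left: {2,3,5,6}→1  {3,5,6,7}→4  {4,5,6,7}→6
  5 left: {1,2,3,5,6}→1  {2,3,5,6,7}→5  {3,4,5,6,7}→10
  6 left: {1,2,3,5,6,7}→6  {2,3,4,5,6,7}→15
  placing 0:z first → 21 extensions

21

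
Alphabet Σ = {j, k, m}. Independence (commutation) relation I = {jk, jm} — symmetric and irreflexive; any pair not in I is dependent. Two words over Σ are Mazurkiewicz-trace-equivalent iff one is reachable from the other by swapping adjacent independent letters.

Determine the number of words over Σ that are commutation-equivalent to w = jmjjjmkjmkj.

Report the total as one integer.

#0=j has no predecessor
#1=m has no predecessor
#2=j depends on [0:j]
#3=j depends on [2:j]
#4=j depends on [3:j]
#5=m depends on [1:m]
#6=k depends on [5:m]
#7=j depends on [4:j]
#8=m depends on [6:k]
#9=k depends on [8:m]
#10=j depends on [7:j]
sources: [0:j, 1:m]
N(rest) = Σ N(rest − s) over sources s of rest; N(one piece) = 1:
  size 1 → [9]=1  [10]=1
  size 2 → [7,10]=1  [8,9]=1  [9,10]=2
  size 3 → [4,7,10]=1  [6,8,9]=1  [7,9,10]=3  [8,9,10]=3
  size 4 → [3,4,7,10]=1  [4,7,9,10]=4  [5,6,8,9]=1  [6,8,9,10]=4  [7,8,9,10]=6
  size 5 → [1,5,6,8,9]=1  [2,3,4,7,10]=1  [3,4,7,9,10]=5  [4,7,8,9,10]=10  [5,6,8,9,10]=5  [6,7,8,9,10]=10
  size 6 → [0,2,3,4,7,10]=1  [1,5,6,8,9,10]=6  [2,3,4,7,9,10]=6  [3,4,7,8,9,10]=15  [4,6,7,8,9,10]=20  [5,6,7,8,9,10]=15
  size 7 → [0,2,3,4,7,9,10]=7  [1,5,6,7,8,9,10]=21  [2,3,4,7,8,9,10]=21  [3,4,6,7,8,9,10]=35  [4,5,6,7,8,9,10]=35
  size 8 → [0,2,3,4,7,8,9,10]=28  [1,4,5,6,7,8,9,10]=56  [2,3,4,6,7,8,9,10]=56  [3,4,5,6,7,8,9,10]=70
  size 9 → [0,2,3,4,6,7,8,9,10]=84  [1,3,4,5,6,7,8,9,10]=126  [2,3,4,5,6,7,8,9,10]=126
  first=0(j) contributes 252
  first=1(m) contributes 210
|[w]| = 462

462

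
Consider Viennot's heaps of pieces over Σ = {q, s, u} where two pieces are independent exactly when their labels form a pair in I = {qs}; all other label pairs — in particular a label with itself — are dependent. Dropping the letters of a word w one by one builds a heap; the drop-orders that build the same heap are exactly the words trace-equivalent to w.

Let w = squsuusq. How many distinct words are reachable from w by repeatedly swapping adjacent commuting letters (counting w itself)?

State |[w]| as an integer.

drop 0:s onto floor
drop 1:q onto floor
drop 2:u onto {0:s, 1:q}
drop 3:s onto {2:u}
drop 4:u onto {3:s}
drop 5:u onto {4:u}
drop 6:s onto {5:u}
drop 7:q onto {5:u}
ground layer = {0:s, 1:q}
drop-orders for the pieces not yet dropped (sum over which currently-grounded one goes next):
  1 to go: {6} 1  {7} 1
  2 to go: {6,7} 2
  3 to go: {5,6,7} 2
  4 to go: {4,5,6,7} 2
  5 to go: {3,4,5,6,7} 2
  6 to go: {2,3,4,5,6,7} 2
  if 0:s drops first: 2 orders
  if 1:q drops first: 2 orders
heap linearizations: 4

4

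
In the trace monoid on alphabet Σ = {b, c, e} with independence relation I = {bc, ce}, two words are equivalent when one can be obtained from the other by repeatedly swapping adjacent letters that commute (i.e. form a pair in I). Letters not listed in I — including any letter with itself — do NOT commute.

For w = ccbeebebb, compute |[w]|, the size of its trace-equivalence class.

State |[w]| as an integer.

36

drop 0:c onto floor
drop 1:c onto {0:c}
drop 2:b onto floor
drop 3:e onto {2:b}
drop 4:e onto {3:e}
drop 5:b onto {4:e}
drop 6:e onto {5:b}
drop 7:b onto {6:e}
drop 8:b onto {7:b}
ground layer = {0:c, 2:b}
drop-orders for the pieces not yet dropped (sum over which currently-grounded one goes next):
  1 to go: {1} 1  {8} 1
  2 to go: {0,1} 1  {1,8} 2  {7,8} 1
  3 to go: {0,1,8} 3  {1,7,8} 3  {6,7,8} 1
  4 to go: {0,1,7,8} 6  {1,6,7,8} 4  {5,6,7,8} 1
  5 to go: {0,1,6,7,8} 10  {1,5,6,7,8} 5  {4,5,6,7,8} 1
  6 to go: {0,1,5,6,7,8} 15  {1,4,5,6,7,8} 6  {3,4,5,6,7,8} 1
  7 to go: {0,1,4,5,6,7,8} 21  {1,3,4,5,6,7,8} 7  {2,3,4,5,6,7,8} 1
  if 0:c drops first: 8 orders
  if 2:b drops first: 28 orders
heap linearizations: 36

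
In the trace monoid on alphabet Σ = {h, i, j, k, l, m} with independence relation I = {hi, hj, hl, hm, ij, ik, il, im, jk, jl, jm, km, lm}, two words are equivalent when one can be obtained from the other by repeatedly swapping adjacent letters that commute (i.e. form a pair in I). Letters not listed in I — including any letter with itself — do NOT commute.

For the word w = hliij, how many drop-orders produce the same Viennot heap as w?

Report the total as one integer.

piece 0:h — minimal
piece 1:l — minimal
piece 2:i — minimal
piece 3:i rests on {2:i}
piece 4:j — minimal
minimal pieces: {0:h, 1:l, 2:i, 4:j}
ways to finish when only these pieces remain (= sum over removing one remaining piece with nothing left below it):
  1 left: {0}→1  {1}→1  {3}→1  {4}→1
  2 left: {0,1}→2  {0,3}→2  {0,4}→2  {1,3}→2  {1,4}→2  {2,3}→1  {3,4}→2
  3 left: {0,1,3}→6  {0,1,4}→6  {0,2,3}→3  {0,3,4}→6  {1,2,3}→3  {1,3,4}→6  {2,3,4}→3
  placing 0:h first → 12 extensions
  placing 1:l first → 12 extensions
  placing 2:i first → 24 extensions
  placing 4:j first → 12 extensions
total linear extensions = 60

60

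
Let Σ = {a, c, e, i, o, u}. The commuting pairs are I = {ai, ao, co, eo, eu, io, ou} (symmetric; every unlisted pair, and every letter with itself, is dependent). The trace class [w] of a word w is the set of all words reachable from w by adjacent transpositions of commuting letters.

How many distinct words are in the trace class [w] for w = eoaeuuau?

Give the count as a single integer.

24

0(e) covers ∅
1(o) covers ∅
2(a) covers 0:e
3(e) covers 2:a
4(u) covers 2:a
5(u) covers 4:u
6(a) covers 3:e, 5:u
7(u) covers 6:a
floor of heap: 0:e, 1:o
completions by unplaced set U, small U first (add the entries for U minus each lowest piece of U):
  |U|=1: {1}:1  {7}:1
  |U|=2: {1,7}:2  {6,7}:1
  |U|=3: {1,6,7}:3  {3,6,7}:1  {5,6,7}:1
  |U|=4: {1,3,6,7}:4  {1,5,6,7}:4  {3,5,6,7}:2  {4,5,6,7}:1
  |U|=5: {1,3,5,6,7}:10  {1,4,5,6,7}:5  {3,4,5,6,7}:3
  |U|=6: {1,3,4,5,6,7}:18  {2,3,4,5,6,7}:3
  start at 0(e): 21
  start at 1(o): 3
sum over floor = 24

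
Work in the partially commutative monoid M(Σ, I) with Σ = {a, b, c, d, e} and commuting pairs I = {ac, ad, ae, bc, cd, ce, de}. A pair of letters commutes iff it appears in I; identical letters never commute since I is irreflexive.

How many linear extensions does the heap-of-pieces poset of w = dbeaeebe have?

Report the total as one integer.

4

0(d) covers ∅
1(b) covers 0:d
2(e) covers 1:b
3(a) covers 1:b
4(e) covers 2:e
5(e) covers 4:e
6(b) covers 3:a, 5:e
7(e) covers 6:b
floor of heap: 0:d
completions by unplaced set U, small U first (add the entries for U minus each lowest piece of U):
  |U|=1: {7}:1
  |U|=2: {6,7}:1
  |U|=3: {3,6,7}:1  {5,6,7}:1
  |U|=4: {3,5,6,7}:2  {4,5,6,7}:1
  |U|=5: {2,4,5,6,7}:1  {3,4,5,6,7}:3
  |U|=6: {2,3,4,5,6,7}:4
  start at 0(d): 4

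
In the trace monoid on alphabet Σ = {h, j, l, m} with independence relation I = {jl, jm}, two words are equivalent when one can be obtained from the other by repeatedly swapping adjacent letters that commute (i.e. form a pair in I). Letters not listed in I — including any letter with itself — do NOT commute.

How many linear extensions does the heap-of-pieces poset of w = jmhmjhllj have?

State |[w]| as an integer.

piece 0:j — minimal
piece 1:m — minimal
piece 2:h rests on {0:j, 1:m}
piece 3:m rests on {2:h}
piece 4:j rests on {2:h}
piece 5:h rests on {3:m, 4:j}
piece 6:l rests on {5:h}
piece 7:l rests on {6:l}
piece 8:j rests on {5:h}
minimal pieces: {0:j, 1:m}
ways to finish when only these pieces remain (= sum over removing one remaining piece with nothing left below it):
  1 left: {7}→1  {8}→1
  2 left: {6,7}→1  {7,8}→2
  3 left: {6,7,8}→3
  4 left: {5,6,7,8}→3
  5 left: {3,5,6,7,8}→3  {4,5,6,7,8}→3
  6 left: {3,4,5,6,7,8}→6
  7 left: {2,3,4,5,6,7,8}→6
  placing 0:j first → 6 extensions
  placing 1:m first → 6 extensions
total linear extensions = 12

12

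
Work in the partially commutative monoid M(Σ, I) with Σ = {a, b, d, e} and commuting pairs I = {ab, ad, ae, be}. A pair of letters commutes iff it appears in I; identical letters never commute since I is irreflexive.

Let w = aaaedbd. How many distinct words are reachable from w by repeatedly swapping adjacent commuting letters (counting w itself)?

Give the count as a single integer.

35

#0=a has no predecessor
#1=a depends on [0:a]
#2=a depends on [1:a]
#3=e has no predecessor
#4=d depends on [3:e]
#5=b depends on [4:d]
#6=d depends on [5:b]
sources: [0:a, 3:e]
N(rest) = Σ N(rest − s) over sources s of rest; N(one piece) = 1:
  size 1 → [2]=1  [6]=1
  size 2 → [1,2]=1  [2,6]=2  [5,6]=1
  size 3 → [0,1,2]=1  [1,2,6]=3  [2,5,6]=3  [4,5,6]=1
  size 4 → [0,1,2,6]=4  [1,2,5,6]=6  [2,4,5,6]=4  [3,4,5,6]=1
  size 5 → [0,1,2,5,6]=10  [1,2,4,5,6]=10  [2,3,4,5,6]=5
  first=0(a) contributes 15
  first=3(e) contributes 20
|[w]| = 35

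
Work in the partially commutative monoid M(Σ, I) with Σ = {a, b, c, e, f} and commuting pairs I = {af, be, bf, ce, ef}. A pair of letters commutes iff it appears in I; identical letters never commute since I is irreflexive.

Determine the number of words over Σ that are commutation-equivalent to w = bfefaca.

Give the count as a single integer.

piece 0:b — minimal
piece 1:f — minimal
piece 2:e — minimal
piece 3:f rests on {1:f}
piece 4:a rests on {0:b, 2:e}
piece 5:c rests on {3:f, 4:a}
piece 6:a rests on {5:c}
minimal pieces: {0:b, 1:f, 2:e}
ways to finish when only these pieces remain (= sum over removing one remaining piece with nothing left below it):
  1 left: {6}→1
  2 left: {5,6}→1
  3 left: {3,5,6}→1  {4,5,6}→1
  4 left: {0,4,5,6}→1  {1,3,5,6}→1  {2,4,5,6}→1  {3,4,5,6}→2
  5 left: {0,2,4,5,6}→2  {0,3,4,5,6}→3  {1,3,4,5,6}→3  {2,3,4,5,6}→3
  placing 0:b first → 6 extensions
  placing 1:f first → 8 extensions
  placing 2:e first → 6 extensions
total linear extensions = 20

20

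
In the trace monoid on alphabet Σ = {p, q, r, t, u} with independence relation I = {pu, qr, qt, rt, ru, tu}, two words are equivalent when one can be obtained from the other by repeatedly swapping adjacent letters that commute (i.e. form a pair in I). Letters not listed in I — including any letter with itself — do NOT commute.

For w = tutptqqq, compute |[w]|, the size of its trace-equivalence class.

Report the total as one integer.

17

piece 0:t — minimal
piece 1:u — minimal
piece 2:t rests on {0:t}
piece 3:p rests on {2:t}
piece 4:t rests on {3:p}
piece 5:q rests on {1:u, 3:p}
piece 6:q rests on {5:q}
piece 7:q rests on {6:q}
minimal pieces: {0:t, 1:u}
ways to finish when only these pieces remain (= sum over removing one remaining piece with nothing left below it):
  1 left: {4}→1  {7}→1
  2 left: {4,7}→2  {6,7}→1
  3 left: {4,6,7}→3  {5,6,7}→1
  4 left: {1,5,6,7}→1  {4,5,6,7}→4
  5 left: {1,4,5,6,7}→5  {3,4,5,6,7}→4
  6 left: {1,3,4,5,6,7}→9  {2,3,4,5,6,7}→4
  placing 0:t first → 13 extensions
  placing 1:u first → 4 extensions
total linear extensions = 17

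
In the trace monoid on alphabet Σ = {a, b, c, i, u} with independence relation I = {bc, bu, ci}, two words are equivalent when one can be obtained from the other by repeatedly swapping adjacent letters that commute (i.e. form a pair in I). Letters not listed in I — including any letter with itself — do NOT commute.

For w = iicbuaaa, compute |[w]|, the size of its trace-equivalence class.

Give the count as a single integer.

#0=i has no predecessor
#1=i depends on [0:i]
#2=c has no predecessor
#3=b depends on [1:i]
#4=u depends on [1:i, 2:c]
#5=a depends on [3:b, 4:u]
#6=a depends on [5:a]
#7=a depends on [6:a]
sources: [0:i, 2:c]
N(rest) = Σ N(rest − s) over sources s of rest; N(one piece) = 1:
  size 1 → [7]=1
  size 2 → [6,7]=1
  size 3 → [5,6,7]=1
  size 4 → [3,5,6,7]=1  [4,5,6,7]=1
  size 5 → [2,4,5,6,7]=1  [3,4,5,6,7]=2
  size 6 → [1,3,4,5,6,7]=2  [2,3,4,5,6,7]=3
  first=0(i) contributes 5
  first=2(c) contributes 2
|[w]| = 7

7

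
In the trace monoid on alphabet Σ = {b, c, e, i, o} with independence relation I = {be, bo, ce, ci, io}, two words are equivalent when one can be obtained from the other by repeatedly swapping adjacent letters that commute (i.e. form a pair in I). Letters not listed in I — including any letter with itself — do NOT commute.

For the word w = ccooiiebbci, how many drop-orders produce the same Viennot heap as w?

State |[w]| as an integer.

251

piece 0:c — minimal
piece 1:c rests on {0:c}
piece 2:o rests on {1:c}
piece 3:o rests on {2:o}
piece 4:i — minimal
piece 5:i rests on {4:i}
piece 6:e rests on {3:o, 5:i}
piece 7:b rests on {1:c, 5:i}
piece 8:b rests on {7:b}
piece 9:c rests on {3:o, 8:b}
piece 10:i rests on {6:e, 8:b}
minimal pieces: {0:c, 4:i}
ways to finish when only these pieces remain (= sum over removing one remaining piece with nothing left below it):
  1 left: {9}→1  {10}→1
  2 left: {6,10}→1  {9,10}→2
  3 left: {6,9,10}→3  {8,9,10}→2
  4 left: {3,6,9,10}→3  {6,8,9,10}→5  {7,8,9,10}→2
  5 left: {2,3,6,9,10}→3  {3,6,8,9,10}→8  {6,7,8,9,10}→7
  6 left: {2,3,6,8,9,10}→11  {3,6,7,8,9,10}→15  {5,6,7,8,9,10}→7
  7 left: {2,3,6,7,8,9,10}→26  {3,5,6,7,8,9,10}→22  {4,5,6,7,8,9,10}→7
  8 left: {1,2,3,6,7,8,9,10}→26  {2,3,5,6,7,8,9,10}→48  {3,4,5,6,7,8,9,10}→29
  9 left: {0,1,2,3,6,7,8,9,10}→26  {1,2,3,5,6,7,8,9,10}→74  {2,3,4,5,6,7,8,9,10}→77
  placing 0:c first → 151 extensions
  placing 4:i first → 100 extensions
total linear extensions = 251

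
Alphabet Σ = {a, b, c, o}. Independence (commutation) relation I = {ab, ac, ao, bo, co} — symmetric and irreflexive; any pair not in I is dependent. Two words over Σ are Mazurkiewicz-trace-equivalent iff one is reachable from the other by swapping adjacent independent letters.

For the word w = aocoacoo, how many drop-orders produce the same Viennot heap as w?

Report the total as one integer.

420

drop 0:a onto floor
drop 1:o onto floor
drop 2:c onto floor
drop 3:o onto {1:o}
drop 4:a onto {0:a}
drop 5:c onto {2:c}
drop 6:o onto {3:o}
drop 7:o onto {6:o}
ground layer = {0:a, 1:o, 2:c}
drop-orders for the pieces not yet dropped (sum over which currently-grounded one goes next):
  1 to go: {4} 1  {5} 1  {7} 1
  2 to go: {0,4} 1  {2,5} 1  {4,5} 2  {4,7} 2  {5,7} 2  {6,7} 1
  3 to go: {0,4,5} 3  {0,4,7} 3  {2,4,5} 3  {2,5,7} 3  {3,6,7} 1  {4,5,7} 6  {4,6,7} 3  {5,6,7} 3
  4 to go: {0,2,4,5} 6  {0,4,5,7} 12  {0,4,6,7} 6  {1,3,6,7} 1  {2,4,5,7} 12  {2,5,6,7} 6  {3,4,6,7} 4  {3,5,6,7} 4  {4,5,6,7} 12
  5 to go: {0,2,4,5,7} 30  {0,3,4,6,7} 10  {0,4,5,6,7} 30  {1,3,4,6,7} 5  {1,3,5,6,7} 5  {2,3,5,6,7} 10  {2,4,5,6,7} 30  {3,4,5,6,7} 20
  6 to go: {0,1,3,4,6,7} 15  {0,2,4,5,6,7} 90  {0,3,4,5,6,7} 60  {1,2,3,5,6,7} 15  {1,3,4,5,6,7} 30  {2,3,4,5,6,7} 60
  if 0:a drops first: 105 orders
  if 1:o drops first: 210 orders
  if 2:c drops first: 105 orders
heap linearizations: 420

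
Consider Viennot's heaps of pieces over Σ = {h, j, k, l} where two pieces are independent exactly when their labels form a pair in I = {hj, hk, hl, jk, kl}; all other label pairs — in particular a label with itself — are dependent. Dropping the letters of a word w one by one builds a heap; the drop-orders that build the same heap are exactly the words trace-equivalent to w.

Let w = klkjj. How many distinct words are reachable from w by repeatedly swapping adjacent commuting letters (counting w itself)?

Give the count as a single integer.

piece 0:k — minimal
piece 1:l — minimal
piece 2:k rests on {0:k}
piece 3:j rests on {1:l}
piece 4:j rests on {3:j}
minimal pieces: {0:k, 1:l}
ways to finish when only these pieces remain (= sum over removing one remaining piece with nothing left below it):
  1 left: {2}→1  {4}→1
  2 left: {0,2}→1  {2,4}→2  {3,4}→1
  3 left: {0,2,4}→3  {1,3,4}→1  {2,3,4}→3
  placing 0:k first → 4 extensions
  placing 1:l first → 6 extensions
total linear extensions = 10

10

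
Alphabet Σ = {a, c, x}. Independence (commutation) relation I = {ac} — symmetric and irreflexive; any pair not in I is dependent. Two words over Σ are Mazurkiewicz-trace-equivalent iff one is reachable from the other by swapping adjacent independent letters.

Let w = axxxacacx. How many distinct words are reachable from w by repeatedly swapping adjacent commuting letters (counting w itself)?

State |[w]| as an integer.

piece 0:a — minimal
piece 1:x rests on {0:a}
piece 2:x rests on {1:x}
piece 3:x rests on {2:x}
piece 4:a rests on {3:x}
piece 5:c rests on {3:x}
piece 6:a rests on {4:a}
piece 7:c rests on {5:c}
piece 8:x rests on {6:a, 7:c}
minimal pieces: {0:a}
ways to finish when only these pieces remain (= sum over removing one remaining piece with nothing left below it):
  1 left: {8}→1
  2 left: {6,8}→1  {7,8}→1
  3 left: {4,6,8}→1  {5,7,8}→1  {6,7,8}→2
  4 left: {4,6,7,8}→3  {5,6,7,8}→3
  5 left: {4,5,6,7,8}→6
  6 left: {3,4,5,6,7,8}→6
  7 left: {2,3,4,5,6,7,8}→6
  placing 0:a first → 6 extensions

6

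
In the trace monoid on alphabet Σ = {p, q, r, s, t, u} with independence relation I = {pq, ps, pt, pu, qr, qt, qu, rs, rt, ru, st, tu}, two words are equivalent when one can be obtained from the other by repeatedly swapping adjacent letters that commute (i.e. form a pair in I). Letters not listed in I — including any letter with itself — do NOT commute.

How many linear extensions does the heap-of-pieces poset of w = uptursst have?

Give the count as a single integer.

420

drop 0:u onto floor
drop 1:p onto floor
drop 2:t onto floor
drop 3:u onto {0:u}
drop 4:r onto {1:p}
drop 5:s onto {3:u}
drop 6:s onto {5:s}
drop 7:t onto {2:t}
ground layer = {0:u, 1:p, 2:t}
drop-orders for the pieces not yet dropped (sum over which currently-grounded one goes next):
  1 to go: {4} 1  {6} 1  {7} 1
  2 to go: {1,4} 1  {2,7} 1  {4,6} 2  {4,7} 2  {5,6} 1  {6,7} 2
  3 to go: {1,4,6} 3  {1,4,7} 3  {2,4,7} 3  {2,6,7} 3  {3,5,6} 1  {4,5,6} 3  {4,6,7} 6  {5,6,7} 3
  4 to go: {0,3,5,6} 1  {1,2,4,7} 6  {1,4,5,6} 6  {1,4,6,7} 12  {2,4,6,7} 12  {2,5,6,7} 6  {3,4,5,6} 4  {3,5,6,7} 4  {4,5,6,7} 12
  5 to go: {0,3,4,5,6} 5  {0,3,5,6,7} 5  {1,2,4,6,7} 30  {1,3,4,5,6} 10  {1,4,5,6,7} 30  {2,3,5,6,7} 10  {2,4,5,6,7} 30  {3,4,5,6,7} 20
  6 to go: {0,1,3,4,5,6} 15  {0,2,3,5,6,7} 15  {0,3,4,5,6,7} 30  {1,2,4,5,6,7} 90  {1,3,4,5,6,7} 60  {2,3,4,5,6,7} 60
  if 0:u drops first: 210 orders
  if 1:p drops first: 105 orders
  if 2:t drops first: 105 orders
heap linearizations: 420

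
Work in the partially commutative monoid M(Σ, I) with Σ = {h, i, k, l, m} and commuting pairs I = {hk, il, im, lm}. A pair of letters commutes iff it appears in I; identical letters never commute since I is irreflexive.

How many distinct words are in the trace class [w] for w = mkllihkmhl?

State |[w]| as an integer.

0(m) covers ∅
1(k) covers 0:m
2(l) covers 1:k
3(l) covers 2:l
4(i) covers 1:k
5(h) covers 3:l, 4:i
6(k) covers 3:l, 4:i
7(m) covers 5:h, 6:k
8(h) covers 7:m
9(l) covers 8:h
floor of heap: 0:m
completions by unplaced set U, small U first (add the entries for U minus each lowest piece of U):
  |U|=1: {9}:1
  |U|=2: {8,9}:1
  |U|=3: {7,8,9}:1
  |U|=4: {5,7,8,9}:1  {6,7,8,9}:1
  |U|=5: {5,6,7,8,9}:2
  |U|=6: {3,5,6,7,8,9}:2  {4,5,6,7,8,9}:2
  |U|=7: {2,3,5,6,7,8,9}:2  {3,4,5,6,7,8,9}:4
  |U|=8: {2,3,4,5,6,7,8,9}:6
  start at 0(m): 6

6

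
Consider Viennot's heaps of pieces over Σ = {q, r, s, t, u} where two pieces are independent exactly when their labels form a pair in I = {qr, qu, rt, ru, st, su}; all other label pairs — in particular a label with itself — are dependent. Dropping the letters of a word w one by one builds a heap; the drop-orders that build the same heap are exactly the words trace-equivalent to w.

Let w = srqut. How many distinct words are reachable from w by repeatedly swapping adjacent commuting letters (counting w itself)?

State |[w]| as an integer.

11

drop 0:s onto floor
drop 1:r onto {0:s}
drop 2:q onto {0:s}
drop 3:u onto floor
drop 4:t onto {2:q, 3:u}
ground layer = {0:s, 3:u}
drop-orders for the pieces not yet dropped (sum over which currently-grounded one goes next):
  1 to go: {1} 1  {4} 1
  2 to go: {1,4} 2  {2,4} 1  {3,4} 1
  3 to go: {1,2,4} 3  {1,3,4} 3  {2,3,4} 2
  if 0:s drops first: 8 orders
  if 3:u drops first: 3 orders
heap linearizations: 11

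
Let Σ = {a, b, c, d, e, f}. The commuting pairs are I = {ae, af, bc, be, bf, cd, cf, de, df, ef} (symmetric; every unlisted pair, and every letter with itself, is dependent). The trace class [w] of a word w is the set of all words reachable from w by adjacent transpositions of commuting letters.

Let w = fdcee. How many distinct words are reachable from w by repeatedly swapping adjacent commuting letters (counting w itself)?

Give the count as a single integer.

20

drop 0:f onto floor
drop 1:d onto floor
drop 2:c onto floor
drop 3:e onto {2:c}
drop 4:e onto {3:e}
ground layer = {0:f, 1:d, 2:c}
drop-orders for the pieces not yet dropped (sum over which currently-grounded one goes next):
  1 to go: {0} 1  {1} 1  {4} 1
  2 to go: {0,1} 2  {0,4} 2  {1,4} 2  {3,4} 1
  3 to go: {0,1,4} 6  {0,3,4} 3  {1,3,4} 3  {2,3,4} 1
  if 0:f drops first: 4 orders
  if 1:d drops first: 4 orders
  if 2:c drops first: 12 orders
heap linearizations: 20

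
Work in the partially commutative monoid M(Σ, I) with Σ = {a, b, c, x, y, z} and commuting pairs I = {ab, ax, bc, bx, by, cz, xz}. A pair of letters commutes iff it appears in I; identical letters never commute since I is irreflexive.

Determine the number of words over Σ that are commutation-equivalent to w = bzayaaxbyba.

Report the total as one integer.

#0=b has no predecessor
#1=z depends on [0:b]
#2=a depends on [1:z]
#3=y depends on [2:a]
#4=a depends on [3:y]
#5=a depends on [4:a]
#6=x depends on [3:y]
#7=b depends on [1:z]
#8=y depends on [5:a, 6:x]
#9=b depends on [7:b]
#10=a depends on [8:y]
sources: [0:b]
N(rest) = Σ N(rest − s) over sources s of rest; N(one piece) = 1:
  size 1 → [9]=1  [10]=1
  size 2 → [7,9]=1  [8,10]=1  [9,10]=2
  size 3 → [5,8,10]=1  [6,8,10]=1  [7,9,10]=3  [8,9,10]=3
  size 4 → [4,5,8,10]=1  [5,6,8,10]=2  [5,8,9,10]=4  [6,8,9,10]=4  [7,8,9,10]=6
  size 5 → [4,5,6,8,10]=3  [4,5,8,9,10]=5  [5,6,8,9,10]=10  [5,7,8,9,10]=10  [6,7,8,9,10]=10
  size 6 → [3,4,5,6,8,10]=3  [4,5,6,8,9,10]=18  [4,5,7,8,9,10]=15  [5,6,7,8,9,10]=30
  size 7 → [2,3,4,5,6,8,10]=3  [3,4,5,6,8,9,10]=21  [4,5,6,7,8,9,10]=63
  size 8 → [2,3,4,5,6,8,9,10]=24  [3,4,5,6,7,8,9,10]=84
  size 9 → [2,3,4,5,6,7,8,9,10]=108
  first=0(b) contributes 108

108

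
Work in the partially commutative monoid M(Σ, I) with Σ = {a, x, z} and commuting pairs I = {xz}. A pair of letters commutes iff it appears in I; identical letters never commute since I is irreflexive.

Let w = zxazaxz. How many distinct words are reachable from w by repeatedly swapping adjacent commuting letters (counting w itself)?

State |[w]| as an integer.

4

piece 0:z — minimal
piece 1:x — minimal
piece 2:a rests on {0:z, 1:x}
piece 3:z rests on {2:a}
piece 4:a rests on {3:z}
piece 5:x rests on {4:a}
piece 6:z rests on {4:a}
minimal pieces: {0:z, 1:x}
ways to finish when only these pieces remain (= sum over removing one remaining piece with nothing left below it):
  1 left: {5}→1  {6}→1
  2 left: {5,6}→2
  3 left: {4,5,6}→2
  4 left: {3,4,5,6}→2
  5 left: {2,3,4,5,6}→2
  placing 0:z first → 2 extensions
  placing 1:x first → 2 extensions
total linear extensions = 4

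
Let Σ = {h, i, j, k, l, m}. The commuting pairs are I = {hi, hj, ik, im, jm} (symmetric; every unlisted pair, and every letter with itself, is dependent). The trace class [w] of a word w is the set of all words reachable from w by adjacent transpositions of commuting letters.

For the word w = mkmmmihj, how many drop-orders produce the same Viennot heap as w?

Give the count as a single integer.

#0=m has no predecessor
#1=k depends on [0:m]
#2=m depends on [1:k]
#3=m depends on [2:m]
#4=m depends on [3:m]
#5=i has no predecessor
#6=h depends on [4:m]
#7=j depends on [1:k, 5:i]
sources: [0:m, 5:i]
N(rest) = Σ N(rest − s) over sources s of rest; N(one piece) = 1:
  size 1 → [6]=1  [7]=1
  size 2 → [4,6]=1  [5,7]=1  [6,7]=2
  size 3 → [3,4,6]=1  [4,6,7]=3  [5,6,7]=3
  size 4 → [2,3,4,6]=1  [3,4,6,7]=4  [4,5,6,7]=6
  size 5 → [2,3,4,6,7]=5  [3,4,5,6,7]=10
  size 6 → [1,2,3,4,6,7]=5  [2,3,4,5,6,7]=15
  first=0(m) contributes 20
  first=5(i) contributes 5
|[w]| = 25

25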